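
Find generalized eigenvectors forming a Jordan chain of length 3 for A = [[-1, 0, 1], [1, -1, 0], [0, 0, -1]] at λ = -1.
v_1 = [[0, -1, 1]]^T, v_2 = [[1, 0, 0]]^T, v_3 = [[0, 1, 0]]^T

We seek v_1 ∈ ker((A + I)^3) \ ker((A + I)^2), then set v_{i+1} = (A + I) v_i.

One such chain is v_1 = [[0, -1, 1]]^T, v_2 = [[1, 0, 0]]^T, v_3 = [[0, 1, 0]]^T. Check: (A + I) v_3 = [[0, 0, 0]]^T = 0.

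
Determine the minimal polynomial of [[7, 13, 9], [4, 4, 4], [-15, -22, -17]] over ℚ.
m_A(x) = (x + 2)^3

The characteristic polynomial factors as (x + 2)^3. The minimal polynomial is ∏(x - λ)^{k_λ} where k_λ is the size of the largest Jordan block at λ.

For λ = -2: rank(A + 2I) = 2, and the largest Jordan block has size 3 (the smallest k with rank((A + 2I)^k) = rank((A + 2I)^(k+1))).

So m_A(x) = (x + 2)^3.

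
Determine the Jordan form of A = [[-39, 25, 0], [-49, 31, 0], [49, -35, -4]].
J = [[-4, 1, 0], [0, -4, 0], [0, 0, -4]]

The characteristic polynomial is det(xI - A) = (x + 4)^3, so the eigenvalues are -4 (algebraic multiplicity 3).

For λ = -4: rank(A + 4I) = 1, rank((A + 4I)^2) = 0. The eigenspace has dimension 3 - 1 = 2, so there are 2 Jordan blocks; the rank sequence gives block sizes [2, 1].

Assembling the blocks gives the Jordan form J above.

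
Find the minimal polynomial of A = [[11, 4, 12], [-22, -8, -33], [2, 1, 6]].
The characteristic polynomial factors as (x - 3)^3. The minimal polynomial is ∏(x - λ)^{k_λ} where k_λ is the size of the largest Jordan block at λ.

For λ = 3: rank(A - 3I) = 1, and the largest Jordan block has size 2 (the smallest k with rank((A - 3I)^k) = rank((A - 3I)^(k+1))).

So m_A(x) = (x - 3)^2.

m_A(x) = (x - 3)^2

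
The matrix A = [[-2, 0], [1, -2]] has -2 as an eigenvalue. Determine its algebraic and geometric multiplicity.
The characteristic polynomial is (x + 2)^2, so the factor x + 2 appears with exponent 2: the algebraic multiplicity is 2.

rank(A + 2I) = 1, so the eigenspace has dimension 2 - 1 = 1: the geometric multiplicity is 1.

Since 1 < 2, A is not diagonalizable.

algebraic multiplicity 2, geometric multiplicity 1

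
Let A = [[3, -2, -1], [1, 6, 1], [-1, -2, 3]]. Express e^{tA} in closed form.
A has Jordan form J = [[4, 1, 0], [0, 4, 0], [0, 0, 4]] with A = PJP^{-1}, so e^{tA} = P e^{tJ} P^{-1}.

For a Jordan block J_k(λ), e^{tJ_k(λ)} = e^{λt} · (I + tN + t^2 N^2/2! + ... + t^{k-1} N^{k-1}/(k-1)!) where N is the nilpotent superdiagonal part.

Assembling the blocks and conjugating back gives the entries of e^{tA} as shown above.

e^{tA} = [[(1 - t)*e^{4*t}, -2*t*e^{4*t}, -t*e^{4*t}], [t*e^{4*t}, (2*t + 1)*e^{4*t}, t*e^{4*t}], [-t*e^{4*t}, -2*t*e^{4*t}, (1 - t)*e^{4*t}]]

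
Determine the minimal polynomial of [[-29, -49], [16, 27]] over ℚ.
The characteristic polynomial factors as (x + 1)^2. The minimal polynomial is ∏(x - λ)^{k_λ} where k_λ is the size of the largest Jordan block at λ.

For λ = -1: rank(A + I) = 1, and the largest Jordan block has size 2 (the smallest k with rank((A + I)^k) = rank((A + I)^(k+1))).

So m_A(x) = (x + 1)^2.

m_A(x) = (x + 1)^2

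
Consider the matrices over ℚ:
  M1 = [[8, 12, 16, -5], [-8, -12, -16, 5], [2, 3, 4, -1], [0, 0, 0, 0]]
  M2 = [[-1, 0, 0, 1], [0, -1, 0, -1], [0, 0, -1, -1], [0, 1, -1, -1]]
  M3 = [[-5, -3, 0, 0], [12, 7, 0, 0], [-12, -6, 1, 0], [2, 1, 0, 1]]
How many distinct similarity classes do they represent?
Characteristic polynomials: χ_{M1} = x^4, χ_{M2} = (x + 1)^4, χ_{M3} = (x - 1)^4.

{M1}: invariant factors x, x^3.

{M2}: invariant factors x + 1, (x + 1)^3.

{M3}: invariant factors x - 1, x - 1, (x - 1)^2.

Matrices are similar if and only if their invariant-factor lists agree; the partition into similarity classes is {M1}, {M2}, {M3}.

3 classes: {M1}, {M2}, {M3}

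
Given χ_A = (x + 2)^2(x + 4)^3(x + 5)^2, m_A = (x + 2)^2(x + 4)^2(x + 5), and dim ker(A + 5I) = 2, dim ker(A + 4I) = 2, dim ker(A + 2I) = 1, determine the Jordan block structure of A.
Jordan blocks: (-5, 1), (-5, 1), (-4, 2), (-4, 1), (-2, 2)

λ = -5: algebraic multiplicity 2 (exponent in χ_A), largest block size 1 (exponent in m_A), 2 blocks (geometric multiplicity). These force block sizes [1, 1].
λ = -4: algebraic multiplicity 3 (exponent in χ_A), largest block size 2 (exponent in m_A), 2 blocks (geometric multiplicity). These force block sizes [2, 1].
λ = -2: algebraic multiplicity 2 (exponent in χ_A), largest block size 2 (exponent in m_A), 1 block (geometric multiplicity). This forces block sizes [2].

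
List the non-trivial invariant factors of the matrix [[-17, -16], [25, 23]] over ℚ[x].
The Jordan structure of A has elementary divisors (x - 3)^2. Arranging the block sizes at each eigenvalue in decreasing order and taking row products gives the invariant factors.

Invariant factors (smallest first, each dividing the next): (x - 3)^2.

Check: the last factor (x - 3)^2 is the minimal polynomial, and the product (x - 3)^2 is the characteristic polynomial.

(x - 3)^2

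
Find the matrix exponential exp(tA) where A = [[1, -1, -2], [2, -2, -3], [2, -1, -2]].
e^{tA} = [[(-t^2 + 2*t + 1)*e^{-t}, t*(t - 2)*e^{-t}/2, t*(t - 4)*e^{-t}/2], [2*t*(1 - t)*e^{-t}, (t^2 - t + 1)*e^{-t}, t*(t - 3)*e^{-t}], [2*t*e^{-t}, -t*e^{-t}, (1 - t)*e^{-t}]]

A has Jordan form J = [[-1, 1, 0], [0, -1, 1], [0, 0, -1]] with A = PJP^{-1}, so e^{tA} = P e^{tJ} P^{-1}.

For a Jordan block J_k(λ), e^{tJ_k(λ)} = e^{λt} · (I + tN + t^2 N^2/2! + ... + t^{k-1} N^{k-1}/(k-1)!) where N is the nilpotent superdiagonal part.

Assembling the blocks and conjugating back gives the entries of e^{tA} as shown above.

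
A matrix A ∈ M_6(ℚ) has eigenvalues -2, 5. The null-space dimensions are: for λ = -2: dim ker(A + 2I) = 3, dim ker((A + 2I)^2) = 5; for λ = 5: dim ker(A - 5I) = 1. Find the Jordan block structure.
Jordan blocks: (-2, 2), (-2, 2), (-2, 1), (5, 1)

λ = -2: successive nullity increments [3, 2] count blocks of size ≥ k; block sizes are [2, 2, 1].
λ = 5: successive nullity increments [1] count blocks of size ≥ k; block sizes are [1].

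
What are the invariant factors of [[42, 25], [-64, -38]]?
(x - 2)^2

The Jordan structure of A has elementary divisors (x - 2)^2. Arranging the block sizes at each eigenvalue in decreasing order and taking row products gives the invariant factors.

Invariant factors (smallest first, each dividing the next): (x - 2)^2.

Check: the last factor (x - 2)^2 is the minimal polynomial, and the product (x - 2)^2 is the characteristic polynomial.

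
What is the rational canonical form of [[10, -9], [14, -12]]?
R = [[0, -6], [1, -2]]

The invariant factors of A (the non-unit diagonal entries of the Smith normal form of xI - A over ℚ[x]) are x^2 + 2x + 6, each dividing the next. The characteristic polynomial is their product, x^2 + 2x + 6.

The rational canonical form is the block-diagonal matrix of companion matrices C(f_i):
R = [[0, -6], [1, -2]].

Note the characteristic polynomial does not split into linear factors over ℚ, so A has no Jordan form over ℚ; the rational canonical form exists over any field.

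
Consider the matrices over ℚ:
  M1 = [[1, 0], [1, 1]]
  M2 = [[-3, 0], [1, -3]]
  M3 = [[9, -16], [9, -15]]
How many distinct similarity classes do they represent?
2 classes: {M1}, {M2, M3}

Characteristic polynomials: χ_{M1} = (x - 1)^2, χ_{M2} = (x + 3)^2, χ_{M3} = (x + 3)^2.

{M1}: invariant factors (x - 1)^2.

{M2, M3}: invariant factors (x + 3)^2.

Matrices are similar if and only if their invariant-factor lists agree; the partition into similarity classes is {M1}, {M2, M3}.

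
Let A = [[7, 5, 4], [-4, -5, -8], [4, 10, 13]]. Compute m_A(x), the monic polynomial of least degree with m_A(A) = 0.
m_A(x) = (x - 5)^2

The characteristic polynomial factors as (x - 5)^3. The minimal polynomial is ∏(x - λ)^{k_λ} where k_λ is the size of the largest Jordan block at λ.

For λ = 5: rank(A - 5I) = 1, and the largest Jordan block has size 2 (the smallest k with rank((A - 5I)^k) = rank((A - 5I)^(k+1))).

So m_A(x) = (x - 5)^2.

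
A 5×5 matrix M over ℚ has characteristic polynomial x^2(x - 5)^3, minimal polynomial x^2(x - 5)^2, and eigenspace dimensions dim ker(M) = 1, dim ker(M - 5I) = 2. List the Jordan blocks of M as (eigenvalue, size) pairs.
λ = 0: algebraic multiplicity 2 (exponent in χ_M), largest block size 2 (exponent in m_M), 1 block (geometric multiplicity). This forces block sizes [2].
λ = 5: algebraic multiplicity 3 (exponent in χ_M), largest block size 2 (exponent in m_M), 2 blocks (geometric multiplicity). These force block sizes [2, 1].

Jordan blocks: (0, 2), (5, 2), (5, 1)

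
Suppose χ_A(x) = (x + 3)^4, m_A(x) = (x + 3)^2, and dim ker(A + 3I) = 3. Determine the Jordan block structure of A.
λ = -3: algebraic multiplicity 4 (exponent in χ_A), largest block size 2 (exponent in m_A), 3 blocks (geometric multiplicity). These force block sizes [2, 1, 1].

Jordan blocks: (-3, 2), (-3, 1), (-3, 1)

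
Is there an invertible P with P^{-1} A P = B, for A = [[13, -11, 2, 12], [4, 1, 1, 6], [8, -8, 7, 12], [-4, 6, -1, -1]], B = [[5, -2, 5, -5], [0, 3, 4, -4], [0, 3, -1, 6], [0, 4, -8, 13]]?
Yes.

Two matrices over a field are similar if and only if they have the same invariant factors.

Both A and B have characteristic polynomial (x - 5)^4 and minimal polynomial (x - 5)^3. Computing further, both have invariant factors x - 5, (x - 5)^3. Hence A and B are similar.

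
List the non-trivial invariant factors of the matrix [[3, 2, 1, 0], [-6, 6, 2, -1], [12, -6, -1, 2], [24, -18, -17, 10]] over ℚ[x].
The Jordan structure of A has elementary divisors (x - 3)^2, (x - 6)^2. Arranging the block sizes at each eigenvalue in decreasing order and taking row products gives the invariant factors.

Invariant factors (smallest first, each dividing the next): (x - 6)^2(x - 3)^2.

Check: the last factor (x - 6)^2(x - 3)^2 is the minimal polynomial, and the product (x - 6)^2(x - 3)^2 is the characteristic polynomial.

(x - 6)^2(x - 3)^2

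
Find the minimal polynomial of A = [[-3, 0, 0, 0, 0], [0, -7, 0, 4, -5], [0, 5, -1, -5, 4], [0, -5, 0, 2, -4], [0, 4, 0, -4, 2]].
m_A(x) = x^2(x + 1)(x + 3)

The characteristic polynomial factors as x^2(x + 1)(x + 3)^2. The minimal polynomial is ∏(x - λ)^{k_λ} where k_λ is the size of the largest Jordan block at λ.

For λ = -3: rank(A + 3I) = 3, and the largest Jordan block has size 1 (the smallest k with rank((A + 3I)^k) = rank((A + 3I)^(k+1))).
For λ = -1: rank(A + I) = 4, and the largest Jordan block has size 1 (the smallest k with rank((A + I)^k) = rank((A + I)^(k+1))).
For λ = 0: rank(A) = 4, and the largest Jordan block has size 2 (the smallest k with rank(A^k) = rank(A^(k+1))).

So m_A(x) = x^2(x + 1)(x + 3).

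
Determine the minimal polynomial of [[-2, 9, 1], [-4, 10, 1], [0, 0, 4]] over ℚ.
The characteristic polynomial factors as (x - 4)^3. The minimal polynomial is ∏(x - λ)^{k_λ} where k_λ is the size of the largest Jordan block at λ.

For λ = 4: rank(A - 4I) = 2, and the largest Jordan block has size 3 (the smallest k with rank((A - 4I)^k) = rank((A - 4I)^(k+1))).

So m_A(x) = (x - 4)^3.

m_A(x) = (x - 4)^3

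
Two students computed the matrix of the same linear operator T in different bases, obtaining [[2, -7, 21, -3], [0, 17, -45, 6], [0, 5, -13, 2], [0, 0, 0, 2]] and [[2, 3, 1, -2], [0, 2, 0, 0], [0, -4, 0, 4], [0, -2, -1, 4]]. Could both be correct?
Yes.

Two matrices over a field are similar if and only if they have the same invariant factors.

Both A and B have characteristic polynomial (x - 2)^4 and minimal polynomial (x - 2)^2. Computing further, both have invariant factors (x - 2)^2, (x - 2)^2. Hence A and B are similar.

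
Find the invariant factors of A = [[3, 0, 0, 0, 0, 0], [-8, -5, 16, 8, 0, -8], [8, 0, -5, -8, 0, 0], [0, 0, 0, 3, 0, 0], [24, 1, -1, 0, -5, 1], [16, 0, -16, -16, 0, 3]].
The Jordan structure of A has elementary divisors (x + 5)^2, (x + 5), (x - 3), (x - 3), (x - 3). Arranging the block sizes at each eigenvalue in decreasing order and taking row products gives the invariant factors.

Invariant factors (smallest first, each dividing the next): x - 3, (x - 3)(x + 5), (x - 3)(x + 5)^2.

Check: the last factor (x - 3)(x + 5)^2 is the minimal polynomial, and the product (x - 3)^3(x + 5)^3 is the characteristic polynomial.

x - 3, (x - 3)(x + 5), (x - 3)(x + 5)^2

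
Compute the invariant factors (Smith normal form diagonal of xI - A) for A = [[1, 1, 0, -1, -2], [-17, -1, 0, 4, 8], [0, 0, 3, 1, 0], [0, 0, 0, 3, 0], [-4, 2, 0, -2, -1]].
The Jordan structure of A has elementary divisors (x + 2)^2, (x - 3)^2, (x - 3). Arranging the block sizes at each eigenvalue in decreasing order and taking row products gives the invariant factors.

Invariant factors (smallest first, each dividing the next): x - 3, (x - 3)^2(x + 2)^2.

Check: the last factor (x - 3)^2(x + 2)^2 is the minimal polynomial, and the product (x - 3)^3(x + 2)^2 is the characteristic polynomial.

x - 3, (x - 3)^2(x + 2)^2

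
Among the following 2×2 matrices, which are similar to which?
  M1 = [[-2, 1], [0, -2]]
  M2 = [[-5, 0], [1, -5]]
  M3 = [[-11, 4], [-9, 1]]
Characteristic polynomials: χ_{M1} = (x + 2)^2, χ_{M2} = (x + 5)^2, χ_{M3} = (x + 5)^2.

{M1}: invariant factors (x + 2)^2.

{M2, M3}: invariant factors (x + 5)^2.

Matrices are similar if and only if their invariant-factor lists agree; the partition into similarity classes is {M1}, {M2, M3}.

2 classes: {M1}, {M2, M3}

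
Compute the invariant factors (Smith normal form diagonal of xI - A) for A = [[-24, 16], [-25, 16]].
The Jordan structure of A has elementary divisors (x + 4)^2. Arranging the block sizes at each eigenvalue in decreasing order and taking row products gives the invariant factors.

Invariant factors (smallest first, each dividing the next): (x + 4)^2.

Check: the last factor (x + 4)^2 is the minimal polynomial, and the product (x + 4)^2 is the characteristic polynomial.

(x + 4)^2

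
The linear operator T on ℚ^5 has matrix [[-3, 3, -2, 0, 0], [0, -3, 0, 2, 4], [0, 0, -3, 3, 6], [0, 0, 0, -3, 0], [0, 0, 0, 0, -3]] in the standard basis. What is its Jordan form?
The characteristic polynomial is det(xI - A) = (x + 3)^5, so the eigenvalues are -3 (algebraic multiplicity 5).

For λ = -3: rank(A + 3I) = 2, rank((A + 3I)^2) = 0. The eigenspace has dimension 5 - 2 = 3, so there are 3 Jordan blocks; the rank sequence gives block sizes [2, 2, 1].

Assembling the blocks gives the Jordan form J above.

J = [[-3, 1, 0, 0, 0], [0, -3, 0, 0, 0], [0, 0, -3, 1, 0], [0, 0, 0, -3, 0], [0, 0, 0, 0, -3]]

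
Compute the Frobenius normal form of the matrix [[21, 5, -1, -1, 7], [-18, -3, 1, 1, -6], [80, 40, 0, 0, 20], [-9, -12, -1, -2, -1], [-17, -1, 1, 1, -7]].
R = [[0, 4, 0, 0, 0], [1, 2, 0, 0, 0], [0, 0, 0, 0, -20], [0, 0, 1, 0, -6], [0, 0, 0, 1, 7]]

The invariant factors of A (the non-unit diagonal entries of the Smith normal form of xI - A over ℚ[x]) are x^2 - 2x - 4, (x - 5)(x^2 - 2x - 4), each dividing the next. The characteristic polynomial is their product, (x - 5)(x^2 - 2x - 4)^2.

The rational canonical form is the block-diagonal matrix of companion matrices C(f_i):
R = [[0, 4, 0, 0, 0], [1, 2, 0, 0, 0], [0, 0, 0, 0, -20], [0, 0, 1, 0, -6], [0, 0, 0, 1, 7]].

Note the characteristic polynomial does not split into linear factors over ℚ, so A has no Jordan form over ℚ; the rational canonical form exists over any field.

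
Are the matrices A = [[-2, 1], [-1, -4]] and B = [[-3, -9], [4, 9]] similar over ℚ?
trace(A) = -6 but trace(B) = 6. The trace is a similarity invariant, so A and B are not similar.

No.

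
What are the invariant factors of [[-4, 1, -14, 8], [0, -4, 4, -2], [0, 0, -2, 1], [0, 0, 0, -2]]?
The Jordan structure of A has elementary divisors (x + 4)^2, (x + 2)^2. Arranging the block sizes at each eigenvalue in decreasing order and taking row products gives the invariant factors.

Invariant factors (smallest first, each dividing the next): (x + 2)^2(x + 4)^2.

Check: the last factor (x + 2)^2(x + 4)^2 is the minimal polynomial, and the product (x + 2)^2(x + 4)^2 is the characteristic polynomial.

(x + 2)^2(x + 4)^2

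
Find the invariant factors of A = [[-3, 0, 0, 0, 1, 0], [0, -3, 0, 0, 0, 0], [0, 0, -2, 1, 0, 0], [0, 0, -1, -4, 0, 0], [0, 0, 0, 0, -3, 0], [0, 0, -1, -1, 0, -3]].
x + 3, x + 3, (x + 3)^2, (x + 3)^2

The Jordan structure of A has elementary divisors (x + 3)^2, (x + 3)^2, (x + 3), (x + 3). Arranging the block sizes at each eigenvalue in decreasing order and taking row products gives the invariant factors.

Invariant factors (smallest first, each dividing the next): x + 3, x + 3, (x + 3)^2, (x + 3)^2.

Check: the last factor (x + 3)^2 is the minimal polynomial, and the product (x + 3)^6 is the characteristic polynomial.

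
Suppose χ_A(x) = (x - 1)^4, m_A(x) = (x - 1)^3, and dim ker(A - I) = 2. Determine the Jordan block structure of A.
Jordan blocks: (1, 3), (1, 1)

λ = 1: algebraic multiplicity 4 (exponent in χ_A), largest block size 3 (exponent in m_A), 2 blocks (geometric multiplicity). These force block sizes [3, 1].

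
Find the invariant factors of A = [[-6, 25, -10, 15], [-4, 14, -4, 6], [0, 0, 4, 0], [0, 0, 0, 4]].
x - 4, x - 4, (x - 4)^2

The Jordan structure of A has elementary divisors (x - 4)^2, (x - 4), (x - 4). Arranging the block sizes at each eigenvalue in decreasing order and taking row products gives the invariant factors.

Invariant factors (smallest first, each dividing the next): x - 4, x - 4, (x - 4)^2.

Check: the last factor (x - 4)^2 is the minimal polynomial, and the product (x - 4)^4 is the characteristic polynomial.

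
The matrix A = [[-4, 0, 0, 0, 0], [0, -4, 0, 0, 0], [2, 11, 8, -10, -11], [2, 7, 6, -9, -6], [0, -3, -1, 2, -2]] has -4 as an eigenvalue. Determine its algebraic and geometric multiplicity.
The characteristic polynomial is (x - 3)(x + 3)^2(x + 4)^2, so the factor x + 4 appears with exponent 2: the algebraic multiplicity is 2.

rank(A + 4I) = 3, so the eigenspace has dimension 5 - 3 = 2: the geometric multiplicity is 2.

algebraic multiplicity 2, geometric multiplicity 2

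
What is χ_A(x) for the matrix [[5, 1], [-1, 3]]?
xI - A = [[x - 5, -1], [1, x - 3]].

Expanding det(xI - A) along the first row:
det(xI - A) = + (x - 5)·det([[x - 3]]) - (-1)·det([[1]]).

Evaluating gives χ_A(x) = x^2 - 8x + 16 = (x - 4)^2.

χ_A(x) = (x - 4)^2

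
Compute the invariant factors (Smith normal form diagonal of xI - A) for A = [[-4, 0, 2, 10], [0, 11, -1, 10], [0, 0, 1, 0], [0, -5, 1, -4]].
(x - 6)(x - 1)^2(x + 4)

The Jordan structure of A has elementary divisors (x + 4), (x - 1)^2, (x - 6). Arranging the block sizes at each eigenvalue in decreasing order and taking row products gives the invariant factors.

Invariant factors (smallest first, each dividing the next): (x - 6)(x - 1)^2(x + 4).

Check: the last factor (x - 6)(x - 1)^2(x + 4) is the minimal polynomial, and the product (x - 6)(x - 1)^2(x + 4) is the characteristic polynomial.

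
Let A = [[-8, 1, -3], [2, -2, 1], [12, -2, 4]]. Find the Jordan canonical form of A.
The characteristic polynomial is det(xI - A) = (x + 2)^3, so the eigenvalues are -2 (algebraic multiplicity 3).

For λ = -2: rank(A + 2I) = 2, rank((A + 2I)^2) = 1, rank((A + 2I)^3) = 0. The eigenspace has dimension 3 - 2 = 1, so there is 1 Jordan block; the rank sequence gives block sizes [3].

Assembling the blocks gives the Jordan form J above.

J = [[-2, 1, 0], [0, -2, 1], [0, 0, -2]]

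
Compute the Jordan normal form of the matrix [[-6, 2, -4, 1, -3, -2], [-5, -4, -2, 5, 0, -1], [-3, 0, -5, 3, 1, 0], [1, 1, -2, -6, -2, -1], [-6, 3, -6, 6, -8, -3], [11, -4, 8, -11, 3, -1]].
J = [[-5, 1, 0, 0, 0, 0], [0, -5, 0, 0, 0, 0], [0, 0, -5, 1, 0, 0], [0, 0, 0, -5, 0, 0], [0, 0, 0, 0, -5, 0], [0, 0, 0, 0, 0, -5]]

The characteristic polynomial is det(xI - A) = (x + 5)^6, so the eigenvalues are -5 (algebraic multiplicity 6).

For λ = -5: rank(A + 5I) = 2, rank((A + 5I)^2) = 0. The eigenspace has dimension 6 - 2 = 4, so there are 4 Jordan blocks; the rank sequence gives block sizes [2, 2, 1, 1].

Assembling the blocks gives the Jordan form J above.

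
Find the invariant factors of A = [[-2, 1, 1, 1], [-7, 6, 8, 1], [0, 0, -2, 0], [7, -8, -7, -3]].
The Jordan structure of A has elementary divisors (x + 2)^3, (x - 5). Arranging the block sizes at each eigenvalue in decreasing order and taking row products gives the invariant factors.

Invariant factors (smallest first, each dividing the next): (x - 5)(x + 2)^3.

Check: the last factor (x - 5)(x + 2)^3 is the minimal polynomial, and the product (x - 5)(x + 2)^3 is the characteristic polynomial.

(x - 5)(x + 2)^3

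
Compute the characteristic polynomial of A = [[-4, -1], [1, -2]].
xI - A = [[x + 4, 1], [-1, x + 2]].

Expanding det(xI - A) along the first row:
det(xI - A) = + (x + 4)·det([[x + 2]]) - (1)·det([[-1]]).

Evaluating gives χ_A(x) = x^2 + 6x + 9 = (x + 3)^2.

χ_A(x) = (x + 3)^2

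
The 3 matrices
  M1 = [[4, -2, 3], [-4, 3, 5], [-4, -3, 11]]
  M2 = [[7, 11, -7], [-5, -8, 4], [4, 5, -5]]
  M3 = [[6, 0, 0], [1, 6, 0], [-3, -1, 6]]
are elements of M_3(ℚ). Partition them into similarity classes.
Characteristic polynomials: χ_{M1} = (x - 6)^3, χ_{M2} = (x + 2)^3, χ_{M3} = (x - 6)^3.

{M1, M3}: invariant factors (x - 6)^3.

{M2}: invariant factors (x + 2)^3.

Matrices are similar if and only if their invariant-factor lists agree; the partition into similarity classes is {M1, M3}, {M2}.

2 classes: {M1, M3}, {M2}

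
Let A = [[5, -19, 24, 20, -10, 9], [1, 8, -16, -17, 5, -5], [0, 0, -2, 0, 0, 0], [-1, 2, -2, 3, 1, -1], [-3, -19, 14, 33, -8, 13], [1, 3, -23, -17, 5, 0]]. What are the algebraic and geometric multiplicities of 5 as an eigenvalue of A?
The characteristic polynomial is (x - 5)^3(x + 2)^2(x + 5), so the factor x - 5 appears with exponent 3: the algebraic multiplicity is 3.

rank(A - 5I) = 5, so the eigenspace has dimension 6 - 5 = 1: the geometric multiplicity is 1.

Since 1 < 3, A is not diagonalizable.

algebraic multiplicity 3, geometric multiplicity 1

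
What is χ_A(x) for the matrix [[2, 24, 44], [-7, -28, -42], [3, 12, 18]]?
χ_A(x) = x(x + 4)^2

xI - A = [[x - 2, -24, -44], [7, x + 28, 42], [-3, -12, x - 18]].

Expanding det(xI - A) along the first row:
det(xI - A) = + (x - 2)·det([[x + 28, 42], [-12, x - 18]]) - (-24)·det([[7, 42], [-3, x - 18]]) + (-44)·det([[7, x + 28], [-3, -12]]).

Evaluating gives χ_A(x) = x^3 + 8x^2 + 16x = x(x + 4)^2.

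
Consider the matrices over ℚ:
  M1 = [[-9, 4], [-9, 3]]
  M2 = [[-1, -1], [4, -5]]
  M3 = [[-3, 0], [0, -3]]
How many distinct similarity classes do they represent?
Characteristic polynomials: χ_{M1} = (x + 3)^2, χ_{M2} = (x + 3)^2, χ_{M3} = (x + 3)^2.

{M1, M2}: invariant factors (x + 3)^2.

{M3}: invariant factors x + 3, x + 3.

Matrices are similar if and only if their invariant-factor lists agree; the partition into similarity classes is {M1, M2}, {M3}.

2 classes: {M1, M2}, {M3}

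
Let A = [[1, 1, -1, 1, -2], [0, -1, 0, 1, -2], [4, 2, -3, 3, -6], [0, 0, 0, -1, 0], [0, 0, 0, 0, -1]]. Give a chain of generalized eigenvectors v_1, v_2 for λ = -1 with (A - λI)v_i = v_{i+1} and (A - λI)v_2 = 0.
v_1 = [[0, 1, 0, 0, 0]]^T, v_2 = [[1, 0, 2, 0, 0]]^T

We seek v_1 ∈ ker((A + I)^2) \ ker(A + I), then set v_{i+1} = (A + I) v_i.

One such chain is v_1 = [[0, 1, 0, 0, 0]]^T, v_2 = [[1, 0, 2, 0, 0]]^T. Check: (A + I) v_2 = [[0, 0, 0, 0, 0]]^T = 0.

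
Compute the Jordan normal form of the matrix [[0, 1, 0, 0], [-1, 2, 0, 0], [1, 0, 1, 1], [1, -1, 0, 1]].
The characteristic polynomial is det(xI - A) = (x - 1)^4, so the eigenvalues are 1 (algebraic multiplicity 4).

For λ = 1: rank(A - I) = 2, rank((A - I)^2) = 0. The eigenspace has dimension 4 - 2 = 2, so there are 2 Jordan blocks; the rank sequence gives block sizes [2, 2].

Assembling the blocks gives the Jordan form J above.

J = [[1, 1, 0, 0], [0, 1, 0, 0], [0, 0, 1, 1], [0, 0, 0, 1]]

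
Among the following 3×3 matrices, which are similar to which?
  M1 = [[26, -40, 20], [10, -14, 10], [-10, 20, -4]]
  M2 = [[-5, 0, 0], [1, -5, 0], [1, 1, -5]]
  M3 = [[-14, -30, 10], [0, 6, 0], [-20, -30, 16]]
2 classes: {M1, M3}, {M2}

Characteristic polynomials: χ_{M1} = (x - 6)^2(x + 4), χ_{M2} = (x + 5)^3, χ_{M3} = (x - 6)^2(x + 4).

{M1, M3}: invariant factors x - 6, (x - 6)(x + 4).

{M2}: invariant factors (x + 5)^3.

Matrices are similar if and only if their invariant-factor lists agree; the partition into similarity classes is {M1, M3}, {M2}.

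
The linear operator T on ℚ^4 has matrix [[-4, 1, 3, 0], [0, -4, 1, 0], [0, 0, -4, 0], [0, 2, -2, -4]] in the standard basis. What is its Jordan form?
J = [[-4, 1, 0, 0], [0, -4, 1, 0], [0, 0, -4, 0], [0, 0, 0, -4]]

The characteristic polynomial is det(xI - A) = (x + 4)^4, so the eigenvalues are -4 (algebraic multiplicity 4).

For λ = -4: rank(A + 4I) = 2, rank((A + 4I)^2) = 1, rank((A + 4I)^3) = 0. The eigenspace has dimension 4 - 2 = 2, so there are 2 Jordan blocks; the rank sequence gives block sizes [3, 1].

Assembling the blocks gives the Jordan form J above.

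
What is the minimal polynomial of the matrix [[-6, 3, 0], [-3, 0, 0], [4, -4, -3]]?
The characteristic polynomial factors as (x + 3)^3. The minimal polynomial is ∏(x - λ)^{k_λ} where k_λ is the size of the largest Jordan block at λ.

For λ = -3: rank(A + 3I) = 1, and the largest Jordan block has size 2 (the smallest k with rank((A + 3I)^k) = rank((A + 3I)^(k+1))).

So m_A(x) = (x + 3)^2.

m_A(x) = (x + 3)^2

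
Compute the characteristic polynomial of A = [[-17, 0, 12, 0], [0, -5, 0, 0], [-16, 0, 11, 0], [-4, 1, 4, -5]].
χ_A(x) = (x + 1)(x + 5)^3

xI - A = [[x + 17, 0, -12, 0], [0, x + 5, 0, 0], [16, 0, x - 11, 0], [4, -1, -4, x + 5]].

Expanding det(xI - A) along the first row:
det(xI - A) = + (x + 17)·det([[x + 5, 0, 0], [0, x - 11, 0], [-1, -4, x + 5]]) - (0)·det([[0, 0, 0], [16, x - 11, 0], [4, -4, x + 5]]) + (-12)·det([[0, x + 5, 0], [16, 0, 0], [4, -1, x + 5]]) - (0)·det([[0, x + 5, 0], [16, 0, x - 11], [4, -1, -4]]).

Evaluating gives χ_A(x) = x^4 + 16x^3 + 90x^2 + 200x + 125 = (x + 1)(x + 5)^3.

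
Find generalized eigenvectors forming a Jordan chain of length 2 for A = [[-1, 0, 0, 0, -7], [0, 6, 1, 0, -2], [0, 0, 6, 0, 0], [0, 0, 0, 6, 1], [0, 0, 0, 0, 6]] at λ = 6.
We seek v_1 ∈ ker((A - 6I)^2) \ ker(A - 6I), then set v_{i+1} = (A - 6I) v_i.

One such chain is v_1 = [[0, 0, 1, 0, 0]]^T, v_2 = [[0, 1, 0, 0, 0]]^T. Check: (A - 6I) v_2 = [[0, 0, 0, 0, 0]]^T = 0.

v_1 = [[0, 0, 1, 0, 0]]^T, v_2 = [[0, 1, 0, 0, 0]]^T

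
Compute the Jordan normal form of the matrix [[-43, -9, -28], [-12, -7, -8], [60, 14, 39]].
The characteristic polynomial is det(xI - A) = (x + 1)(x + 5)^2, so the eigenvalues are -5 (algebraic multiplicity 2), -1 (algebraic multiplicity 1).

For λ = -5: rank(A + 5I) = 2, rank((A + 5I)^2) = 1. The eigenspace has dimension 3 - 2 = 1, so there is 1 Jordan block; the rank sequence gives block sizes [2].

For λ = -1: algebraic multiplicity 1 gives one 1×1 block.

Assembling the blocks gives the Jordan form J above.

J = [[-5, 1, 0], [0, -5, 0], [0, 0, -1]]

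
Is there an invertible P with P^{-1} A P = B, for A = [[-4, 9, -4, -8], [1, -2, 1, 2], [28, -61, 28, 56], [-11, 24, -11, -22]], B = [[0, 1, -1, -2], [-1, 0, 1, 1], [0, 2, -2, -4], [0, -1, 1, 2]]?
Two matrices over a field are similar if and only if they have the same invariant factors.

Both A and B have characteristic polynomial x^4 and minimal polynomial x^3. Computing further, both have invariant factors x, x^3. Hence A and B are similar.

Yes.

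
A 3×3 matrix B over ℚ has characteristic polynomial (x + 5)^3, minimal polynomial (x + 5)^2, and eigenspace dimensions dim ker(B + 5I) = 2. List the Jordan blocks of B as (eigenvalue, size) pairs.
λ = -5: algebraic multiplicity 3 (exponent in χ_B), largest block size 2 (exponent in m_B), 2 blocks (geometric multiplicity). These force block sizes [2, 1].

Jordan blocks: (-5, 2), (-5, 1)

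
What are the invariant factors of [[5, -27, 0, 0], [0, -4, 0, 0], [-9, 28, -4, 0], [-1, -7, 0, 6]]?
The Jordan structure of A has elementary divisors (x + 4)^2, (x - 5), (x - 6). Arranging the block sizes at each eigenvalue in decreasing order and taking row products gives the invariant factors.

Invariant factors (smallest first, each dividing the next): (x - 6)(x - 5)(x + 4)^2.

Check: the last factor (x - 6)(x - 5)(x + 4)^2 is the minimal polynomial, and the product (x - 6)(x - 5)(x + 4)^2 is the characteristic polynomial.

(x - 6)(x - 5)(x + 4)^2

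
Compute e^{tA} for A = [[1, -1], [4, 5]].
A has Jordan form J = [[3, 1], [0, 3]] with A = PJP^{-1}, so e^{tA} = P e^{tJ} P^{-1}.

For a Jordan block J_k(λ), e^{tJ_k(λ)} = e^{λt} · (I + tN + t^2 N^2/2! + ... + t^{k-1} N^{k-1}/(k-1)!) where N is the nilpotent superdiagonal part.

Assembling the blocks and conjugating back gives the entries of e^{tA} as shown above.

e^{tA} = [[(1 - 2*t)*e^{3*t}, -t*e^{3*t}], [4*t*e^{3*t}, (2*t + 1)*e^{3*t}]]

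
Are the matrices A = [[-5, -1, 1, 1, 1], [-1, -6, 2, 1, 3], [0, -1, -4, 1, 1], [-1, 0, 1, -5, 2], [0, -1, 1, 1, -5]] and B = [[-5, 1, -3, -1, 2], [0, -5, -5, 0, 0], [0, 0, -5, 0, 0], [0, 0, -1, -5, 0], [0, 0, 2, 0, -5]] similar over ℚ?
No.

Both have characteristic polynomial (x + 5)^5, but the minimal polynomial of A is (x + 5)^3 while the minimal polynomial of B is (x + 5)^2. The minimal polynomial is a similarity invariant, so A and B are not similar.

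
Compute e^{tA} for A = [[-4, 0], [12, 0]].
e^{tA} = [[e^{-4*t}, 0], [3 - 3*e^{-4*t}, 1]]

A has Jordan form J = [[-4, 0], [0, 0]] with A = PJP^{-1}, so e^{tA} = P e^{tJ} P^{-1}.

For a Jordan block J_k(λ), e^{tJ_k(λ)} = e^{λt} · (I + tN + t^2 N^2/2! + ... + t^{k-1} N^{k-1}/(k-1)!) where N is the nilpotent superdiagonal part.

Assembling the blocks and conjugating back gives the entries of e^{tA} as shown above.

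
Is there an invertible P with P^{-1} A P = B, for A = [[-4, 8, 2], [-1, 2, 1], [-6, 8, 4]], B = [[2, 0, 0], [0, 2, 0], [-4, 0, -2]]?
No.

Both have characteristic polynomial (x - 2)^2(x + 2), but the minimal polynomial of A is (x - 2)^2(x + 2) while the minimal polynomial of B is (x - 2)(x + 2). The minimal polynomial is a similarity invariant, so A and B are not similar.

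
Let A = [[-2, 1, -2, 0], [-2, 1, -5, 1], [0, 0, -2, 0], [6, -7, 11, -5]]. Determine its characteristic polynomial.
χ_A(x) = (x + 2)^4

xI - A = [[x + 2, -1, 2, 0], [2, x - 1, 5, -1], [0, 0, x + 2, 0], [-6, 7, -11, x + 5]].

Expanding det(xI - A) along the first row:
det(xI - A) = + (x + 2)·det([[x - 1, 5, -1], [0, x + 2, 0], [7, -11, x + 5]]) - (-1)·det([[2, 5, -1], [0, x + 2, 0], [-6, -11, x + 5]]) + (2)·det([[2, x - 1, -1], [0, 0, 0], [-6, 7, x + 5]]) - (0)·det([[2, x - 1, 5], [0, 0, x + 2], [-6, 7, -11]]).

Evaluating gives χ_A(x) = x^4 + 8x^3 + 24x^2 + 32x + 16 = (x + 2)^4.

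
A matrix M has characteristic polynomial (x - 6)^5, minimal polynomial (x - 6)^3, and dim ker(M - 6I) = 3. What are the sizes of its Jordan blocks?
Jordan blocks: (6, 3), (6, 1), (6, 1)

λ = 6: algebraic multiplicity 5 (exponent in χ_M), largest block size 3 (exponent in m_M), 3 blocks (geometric multiplicity). These force block sizes [3, 1, 1].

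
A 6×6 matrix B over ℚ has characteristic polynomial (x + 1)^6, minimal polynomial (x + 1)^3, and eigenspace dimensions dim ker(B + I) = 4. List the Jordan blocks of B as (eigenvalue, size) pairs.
Jordan blocks: (-1, 3), (-1, 1), (-1, 1), (-1, 1)

λ = -1: algebraic multiplicity 6 (exponent in χ_B), largest block size 3 (exponent in m_B), 4 blocks (geometric multiplicity). These force block sizes [3, 1, 1, 1].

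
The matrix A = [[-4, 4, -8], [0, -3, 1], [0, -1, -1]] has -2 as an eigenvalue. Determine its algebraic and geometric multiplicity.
algebraic multiplicity 2, geometric multiplicity 1

The characteristic polynomial is (x + 2)^2(x + 4), so the factor x + 2 appears with exponent 2: the algebraic multiplicity is 2.

rank(A + 2I) = 2, so the eigenspace has dimension 3 - 2 = 1: the geometric multiplicity is 1.

Since 1 < 2, A is not diagonalizable.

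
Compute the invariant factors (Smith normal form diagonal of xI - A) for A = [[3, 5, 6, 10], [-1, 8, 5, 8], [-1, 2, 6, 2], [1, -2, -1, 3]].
x - 5, (x - 5)^3

The Jordan structure of A has elementary divisors (x - 5)^3, (x - 5). Arranging the block sizes at each eigenvalue in decreasing order and taking row products gives the invariant factors.

Invariant factors (smallest first, each dividing the next): x - 5, (x - 5)^3.

Check: the last factor (x - 5)^3 is the minimal polynomial, and the product (x - 5)^4 is the characteristic polynomial.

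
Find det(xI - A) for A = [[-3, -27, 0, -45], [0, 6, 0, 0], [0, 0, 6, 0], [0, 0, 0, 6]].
χ_A(x) = (x - 6)^3(x + 3)

xI - A = [[x + 3, 27, 0, 45], [0, x - 6, 0, 0], [0, 0, x - 6, 0], [0, 0, 0, x - 6]].

Expanding det(xI - A) along the first row:
det(xI - A) = + (x + 3)·det([[x - 6, 0, 0], [0, x - 6, 0], [0, 0, x - 6]]) - (27)·det([[0, 0, 0], [0, x - 6, 0], [0, 0, x - 6]]) + (0)·det([[0, x - 6, 0], [0, 0, 0], [0, 0, x - 6]]) - (45)·det([[0, x - 6, 0], [0, 0, x - 6], [0, 0, 0]]).

Evaluating gives χ_A(x) = x^4 - 15x^3 + 54x^2 + 108x - 648 = (x - 6)^3(x + 3).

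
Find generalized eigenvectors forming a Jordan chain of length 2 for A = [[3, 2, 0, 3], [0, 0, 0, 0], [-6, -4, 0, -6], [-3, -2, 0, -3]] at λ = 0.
v_1 = [[-1, 1, 0, 0]]^T, v_2 = [[-1, 0, 2, 1]]^T

We seek v_1 ∈ ker(A^2) \ ker(A), then set v_{i+1} = A v_i.

One such chain is v_1 = [[-1, 1, 0, 0]]^T, v_2 = [[-1, 0, 2, 1]]^T. Check: A v_2 = [[0, 0, 0, 0]]^T = 0.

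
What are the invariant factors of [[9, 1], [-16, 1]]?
(x - 5)^2

The Jordan structure of A has elementary divisors (x - 5)^2. Arranging the block sizes at each eigenvalue in decreasing order and taking row products gives the invariant factors.

Invariant factors (smallest first, each dividing the next): (x - 5)^2.

Check: the last factor (x - 5)^2 is the minimal polynomial, and the product (x - 5)^2 is the characteristic polynomial.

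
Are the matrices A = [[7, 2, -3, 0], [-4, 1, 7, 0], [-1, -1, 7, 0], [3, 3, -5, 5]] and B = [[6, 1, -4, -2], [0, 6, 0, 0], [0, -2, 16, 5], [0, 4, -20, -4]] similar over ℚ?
No.

trace(A) = 20 but trace(B) = 24. The trace is a similarity invariant, so A and B are not similar.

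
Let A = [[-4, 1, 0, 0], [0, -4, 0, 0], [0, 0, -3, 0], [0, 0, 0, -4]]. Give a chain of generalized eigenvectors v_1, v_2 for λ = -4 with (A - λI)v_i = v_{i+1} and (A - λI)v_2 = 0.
v_1 = [[0, 1, 0, 2]]^T, v_2 = [[1, 0, 0, 0]]^T

We seek v_1 ∈ ker((A + 4I)^2) \ ker(A + 4I), then set v_{i+1} = (A + 4I) v_i.

One such chain is v_1 = [[0, 1, 0, 2]]^T, v_2 = [[1, 0, 0, 0]]^T. Check: (A + 4I) v_2 = [[0, 0, 0, 0]]^T = 0.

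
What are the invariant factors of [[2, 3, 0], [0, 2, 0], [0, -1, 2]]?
The Jordan structure of A has elementary divisors (x - 2)^2, (x - 2). Arranging the block sizes at each eigenvalue in decreasing order and taking row products gives the invariant factors.

Invariant factors (smallest first, each dividing the next): x - 2, (x - 2)^2.

Check: the last factor (x - 2)^2 is the minimal polynomial, and the product (x - 2)^3 is the characteristic polynomial.

x - 2, (x - 2)^2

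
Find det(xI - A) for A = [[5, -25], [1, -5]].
xI - A = [[x - 5, 25], [-1, x + 5]].

Expanding det(xI - A) along the first row:
det(xI - A) = + (x - 5)·det([[x + 5]]) - (25)·det([[-1]]).

Evaluating gives χ_A(x) = x^2.

χ_A(x) = x^2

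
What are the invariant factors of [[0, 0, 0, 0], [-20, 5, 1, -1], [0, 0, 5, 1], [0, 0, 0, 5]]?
The Jordan structure of A has elementary divisors x, (x - 5)^3. Arranging the block sizes at each eigenvalue in decreasing order and taking row products gives the invariant factors.

Invariant factors (smallest first, each dividing the next): x(x - 5)^3.

Check: the last factor x(x - 5)^3 is the minimal polynomial, and the product x(x - 5)^3 is the characteristic polynomial.

x(x - 5)^3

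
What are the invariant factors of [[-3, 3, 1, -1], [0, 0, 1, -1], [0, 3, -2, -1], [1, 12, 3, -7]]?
The Jordan structure of A has elementary divisors (x + 3)^3, (x + 3). Arranging the block sizes at each eigenvalue in decreasing order and taking row products gives the invariant factors.

Invariant factors (smallest first, each dividing the next): x + 3, (x + 3)^3.

Check: the last factor (x + 3)^3 is the minimal polynomial, and the product (x + 3)^4 is the characteristic polynomial.

x + 3, (x + 3)^3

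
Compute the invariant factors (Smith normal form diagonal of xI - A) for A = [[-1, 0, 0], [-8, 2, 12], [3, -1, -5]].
The Jordan structure of A has elementary divisors (x + 2), (x + 1)^2. Arranging the block sizes at each eigenvalue in decreasing order and taking row products gives the invariant factors.

Invariant factors (smallest first, each dividing the next): (x + 1)^2(x + 2).

Check: the last factor (x + 1)^2(x + 2) is the minimal polynomial, and the product (x + 1)^2(x + 2) is the characteristic polynomial.

(x + 1)^2(x + 2)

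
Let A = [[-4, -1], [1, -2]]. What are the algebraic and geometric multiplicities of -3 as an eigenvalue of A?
algebraic multiplicity 2, geometric multiplicity 1

The characteristic polynomial is (x + 3)^2, so the factor x + 3 appears with exponent 2: the algebraic multiplicity is 2.

rank(A + 3I) = 1, so the eigenspace has dimension 2 - 1 = 1: the geometric multiplicity is 1.

Since 1 < 2, A is not diagonalizable.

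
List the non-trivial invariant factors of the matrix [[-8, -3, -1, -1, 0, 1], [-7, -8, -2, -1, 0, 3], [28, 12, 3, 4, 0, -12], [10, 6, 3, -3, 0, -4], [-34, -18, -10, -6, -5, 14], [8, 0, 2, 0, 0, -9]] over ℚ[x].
The Jordan structure of A has elementary divisors (x + 5)^2, (x + 5)^2, (x + 5), (x + 5). Arranging the block sizes at each eigenvalue in decreasing order and taking row products gives the invariant factors.

Invariant factors (smallest first, each dividing the next): x + 5, x + 5, (x + 5)^2, (x + 5)^2.

Check: the last factor (x + 5)^2 is the minimal polynomial, and the product (x + 5)^6 is the characteristic polynomial.

x + 5, x + 5, (x + 5)^2, (x + 5)^2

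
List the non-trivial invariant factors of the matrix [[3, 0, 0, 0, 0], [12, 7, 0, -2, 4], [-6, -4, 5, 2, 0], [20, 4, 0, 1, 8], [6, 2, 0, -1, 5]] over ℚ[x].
The Jordan structure of A has elementary divisors (x - 3), (x - 3), (x - 5)^2, (x - 5). Arranging the block sizes at each eigenvalue in decreasing order and taking row products gives the invariant factors.

Invariant factors (smallest first, each dividing the next): (x - 5)(x - 3), (x - 5)^2(x - 3).

Check: the last factor (x - 5)^2(x - 3) is the minimal polynomial, and the product (x - 5)^3(x - 3)^2 is the characteristic polynomial.

(x - 5)(x - 3), (x - 5)^2(x - 3)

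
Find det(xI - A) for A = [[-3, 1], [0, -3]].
χ_A(x) = (x + 3)^2

xI - A = [[x + 3, -1], [0, x + 3]].

Expanding det(xI - A) along the first row:
det(xI - A) = + (x + 3)·det([[x + 3]]) - (-1)·det([[0]]).

Evaluating gives χ_A(x) = x^2 + 6x + 9 = (x + 3)^2.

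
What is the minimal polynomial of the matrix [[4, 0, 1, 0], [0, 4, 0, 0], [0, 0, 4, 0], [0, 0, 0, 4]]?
m_A(x) = (x - 4)^2

The characteristic polynomial factors as (x - 4)^4. The minimal polynomial is ∏(x - λ)^{k_λ} where k_λ is the size of the largest Jordan block at λ.

For λ = 4: rank(A - 4I) = 1, and the largest Jordan block has size 2 (the smallest k with rank((A - 4I)^k) = rank((A - 4I)^(k+1))).

So m_A(x) = (x - 4)^2.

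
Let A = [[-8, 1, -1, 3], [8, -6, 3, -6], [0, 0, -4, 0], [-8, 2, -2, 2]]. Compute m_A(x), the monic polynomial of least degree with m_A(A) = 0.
The characteristic polynomial factors as (x + 4)^4. The minimal polynomial is ∏(x - λ)^{k_λ} where k_λ is the size of the largest Jordan block at λ.

For λ = -4: rank(A + 4I) = 2, and the largest Jordan block has size 3 (the smallest k with rank((A + 4I)^k) = rank((A + 4I)^(k+1))).

So m_A(x) = (x + 4)^3.

m_A(x) = (x + 4)^3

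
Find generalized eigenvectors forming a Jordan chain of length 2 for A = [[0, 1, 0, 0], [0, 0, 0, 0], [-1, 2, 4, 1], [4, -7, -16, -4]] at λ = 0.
We seek v_1 ∈ ker(A^2) \ ker(A), then set v_{i+1} = A v_i.

One such chain is v_1 = [[1, 1, 0, -1]]^T, v_2 = [[1, 0, 0, 1]]^T. Check: A v_2 = [[0, 0, 0, 0]]^T = 0.

v_1 = [[1, 1, 0, -1]]^T, v_2 = [[1, 0, 0, 1]]^T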